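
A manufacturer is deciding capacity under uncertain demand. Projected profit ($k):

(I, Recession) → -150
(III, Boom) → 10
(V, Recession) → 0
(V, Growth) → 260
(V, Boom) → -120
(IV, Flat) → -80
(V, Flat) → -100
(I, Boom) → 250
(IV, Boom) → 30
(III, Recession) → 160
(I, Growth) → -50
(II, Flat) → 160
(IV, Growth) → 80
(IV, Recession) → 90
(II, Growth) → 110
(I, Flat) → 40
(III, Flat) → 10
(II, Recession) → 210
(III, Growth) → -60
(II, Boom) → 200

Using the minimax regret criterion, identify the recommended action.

II

Column bests: Recession=210, Flat=160, Growth=260, Boom=250.
I regrets: 360, 120, 310, 0 → max 360
II regrets: 0, 0, 150, 50 → max 150
III regrets: 50, 150, 320, 240 → max 320
IV regrets: 120, 240, 180, 220 → max 240
V regrets: 210, 260, 0, 370 → max 370
Smallest max regret = 150 → II.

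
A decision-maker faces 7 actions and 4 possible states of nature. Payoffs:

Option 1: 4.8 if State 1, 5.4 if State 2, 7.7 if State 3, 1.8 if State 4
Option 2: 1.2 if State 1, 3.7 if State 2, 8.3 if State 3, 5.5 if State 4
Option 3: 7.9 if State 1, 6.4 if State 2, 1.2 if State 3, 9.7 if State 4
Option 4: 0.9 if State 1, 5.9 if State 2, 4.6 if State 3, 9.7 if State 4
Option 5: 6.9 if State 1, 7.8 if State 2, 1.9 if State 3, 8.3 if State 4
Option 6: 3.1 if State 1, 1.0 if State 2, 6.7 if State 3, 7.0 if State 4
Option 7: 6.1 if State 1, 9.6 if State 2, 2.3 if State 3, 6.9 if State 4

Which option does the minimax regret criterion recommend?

Column bests: State 1=7.9, State 2=9.6, State 3=8.3, State 4=9.7.
Option 1 regrets: 3.1, 4.2, 0.6, 7.9 → max 7.9
Option 2 regrets: 6.7, 5.9, 0.0, 4.2 → max 6.7
Option 3 regrets: 0.0, 3.2, 7.1, 0.0 → max 7.1
Option 4 regrets: 7.0, 3.7, 3.7, 0.0 → max 7.0
Option 5 regrets: 1.0, 1.8, 6.4, 1.4 → max 6.4
Option 6 regrets: 4.8, 8.6, 1.6, 2.7 → max 8.6
Option 7 regrets: 1.8, 0.0, 6.0, 2.8 → max 6.0
Smallest max regret = 6.0 → Option 7.

Option 7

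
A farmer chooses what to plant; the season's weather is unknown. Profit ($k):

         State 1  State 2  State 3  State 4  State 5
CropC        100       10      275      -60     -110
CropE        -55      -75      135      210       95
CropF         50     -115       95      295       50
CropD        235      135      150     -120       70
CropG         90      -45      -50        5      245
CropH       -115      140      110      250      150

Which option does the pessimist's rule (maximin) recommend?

CropG

Row minima: CropC=-110, CropE=-75, CropF=-115, CropD=-120, CropG=-50, CropH=-115
Best worst-case = -50 → CropG.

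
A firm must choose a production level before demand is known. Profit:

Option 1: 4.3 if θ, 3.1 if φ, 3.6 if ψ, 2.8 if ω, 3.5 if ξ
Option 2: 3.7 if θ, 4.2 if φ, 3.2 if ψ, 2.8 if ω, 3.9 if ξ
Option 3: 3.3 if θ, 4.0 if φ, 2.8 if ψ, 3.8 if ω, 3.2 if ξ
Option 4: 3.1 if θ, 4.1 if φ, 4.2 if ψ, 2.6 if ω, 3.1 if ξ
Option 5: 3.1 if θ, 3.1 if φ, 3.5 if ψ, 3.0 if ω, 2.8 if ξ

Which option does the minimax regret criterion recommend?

Column bests: θ=4.3, φ=4.2, ψ=4.2, ω=3.8, ξ=3.9.
Option 1 regrets: 0.0, 1.1, 0.6, 1.0, 0.4 → max 1.1
Option 2 regrets: 0.6, 0.0, 1.0, 1.0, 0.0 → max 1.0
Option 3 regrets: 1.0, 0.2, 1.4, 0.0, 0.7 → max 1.4
Option 4 regrets: 1.2, 0.1, 0.0, 1.2, 0.8 → max 1.2
Option 5 regrets: 1.2, 1.1, 0.7, 0.8, 1.1 → max 1.2
Smallest max regret = 1.0 → Option 2.

Option 2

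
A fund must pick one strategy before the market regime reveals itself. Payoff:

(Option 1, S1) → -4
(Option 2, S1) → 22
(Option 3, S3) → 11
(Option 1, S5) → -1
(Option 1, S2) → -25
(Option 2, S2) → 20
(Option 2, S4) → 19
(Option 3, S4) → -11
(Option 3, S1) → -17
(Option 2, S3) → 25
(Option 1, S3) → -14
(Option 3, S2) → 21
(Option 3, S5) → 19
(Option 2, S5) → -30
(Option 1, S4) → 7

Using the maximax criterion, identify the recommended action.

Option 2

Row maxima: Option 1=7, Option 2=25, Option 3=21
Best best-case = 25 → Option 2.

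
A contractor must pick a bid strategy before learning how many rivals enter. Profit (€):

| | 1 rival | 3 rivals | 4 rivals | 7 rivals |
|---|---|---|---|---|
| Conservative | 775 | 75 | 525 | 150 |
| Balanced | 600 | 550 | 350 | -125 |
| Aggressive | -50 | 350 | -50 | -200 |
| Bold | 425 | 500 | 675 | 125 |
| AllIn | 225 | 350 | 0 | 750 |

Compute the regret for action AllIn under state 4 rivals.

675

Best payoff under 4 rivals is 675.
Regret = 675 − 0 = 675.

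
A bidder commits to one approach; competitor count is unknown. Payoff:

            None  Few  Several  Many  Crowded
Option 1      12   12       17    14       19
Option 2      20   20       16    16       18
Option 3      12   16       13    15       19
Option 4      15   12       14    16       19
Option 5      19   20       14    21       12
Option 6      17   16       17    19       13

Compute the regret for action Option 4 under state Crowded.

0

Best payoff under Crowded is 19.
Regret = 19 − 19 = 0.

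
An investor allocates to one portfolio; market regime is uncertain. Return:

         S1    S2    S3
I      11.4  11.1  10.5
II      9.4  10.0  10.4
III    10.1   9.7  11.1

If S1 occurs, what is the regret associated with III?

1.3

Best payoff under S1 is 11.4.
Regret = 11.4 − 10.1 = 1.3.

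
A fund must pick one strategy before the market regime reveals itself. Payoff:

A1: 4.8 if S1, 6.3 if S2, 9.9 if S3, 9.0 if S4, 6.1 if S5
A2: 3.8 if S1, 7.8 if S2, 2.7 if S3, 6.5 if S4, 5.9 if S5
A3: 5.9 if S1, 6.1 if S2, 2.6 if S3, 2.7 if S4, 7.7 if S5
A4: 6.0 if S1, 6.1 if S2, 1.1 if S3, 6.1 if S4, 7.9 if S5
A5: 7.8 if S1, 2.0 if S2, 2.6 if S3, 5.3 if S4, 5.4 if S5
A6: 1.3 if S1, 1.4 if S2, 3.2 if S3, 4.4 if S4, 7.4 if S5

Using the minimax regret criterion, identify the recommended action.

Column bests: S1=7.8, S2=7.8, S3=9.9, S4=9.0, S5=7.9.
A1 regrets: 3.0, 1.5, 0.0, 0.0, 1.8 → max 3.0
A2 regrets: 4.0, 0.0, 7.2, 2.5, 2.0 → max 7.2
A3 regrets: 1.9, 1.7, 7.3, 6.3, 0.2 → max 7.3
A4 regrets: 1.8, 1.7, 8.8, 2.9, 0.0 → max 8.8
A5 regrets: 0.0, 5.8, 7.3, 3.7, 2.5 → max 7.3
A6 regrets: 6.5, 6.4, 6.7, 4.6, 0.5 → max 6.7
Smallest max regret = 3.0 → A1.

A1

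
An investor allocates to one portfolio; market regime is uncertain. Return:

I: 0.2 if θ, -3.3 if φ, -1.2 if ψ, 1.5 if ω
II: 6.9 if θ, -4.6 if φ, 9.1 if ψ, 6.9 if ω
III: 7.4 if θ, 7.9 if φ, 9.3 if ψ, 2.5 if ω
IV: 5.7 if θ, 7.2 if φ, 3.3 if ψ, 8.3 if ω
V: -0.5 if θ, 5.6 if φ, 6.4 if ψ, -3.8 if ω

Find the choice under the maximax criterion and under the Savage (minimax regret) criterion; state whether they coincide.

Row maxima: I=1.5, II=9.1, III=9.3, IV=8.3, V=6.4
Best best-case = 9.3 → III.
Column bests: θ=7.4, φ=7.9, ψ=9.3, ω=8.3.
I regrets: 7.2, 11.2, 10.5, 6.8 → max 11.2
II regrets: 0.5, 12.5, 0.2, 1.4 → max 12.5
III regrets: 0.0, 0.0, 0.0, 5.8 → max 5.8
IV regrets: 1.7, 0.7, 6.0, 0.0 → max 6.0
V regrets: 7.9, 2.3, 2.9, 12.1 → max 12.1
Smallest max regret = 5.8 → III.

maximax → III; minimax regret → III (agree)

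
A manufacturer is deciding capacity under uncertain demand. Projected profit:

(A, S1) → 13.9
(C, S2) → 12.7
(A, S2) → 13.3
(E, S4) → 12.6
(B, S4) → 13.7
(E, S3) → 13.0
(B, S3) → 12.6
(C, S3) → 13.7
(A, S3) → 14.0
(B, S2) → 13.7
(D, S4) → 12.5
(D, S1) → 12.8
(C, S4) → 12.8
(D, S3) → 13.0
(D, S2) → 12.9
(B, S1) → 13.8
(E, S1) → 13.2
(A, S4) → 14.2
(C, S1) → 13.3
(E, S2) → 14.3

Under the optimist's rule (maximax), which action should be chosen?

Row maxima: A=14.2, B=13.8, C=13.7, D=13.0, E=14.3
Best best-case = 14.3 → E.

E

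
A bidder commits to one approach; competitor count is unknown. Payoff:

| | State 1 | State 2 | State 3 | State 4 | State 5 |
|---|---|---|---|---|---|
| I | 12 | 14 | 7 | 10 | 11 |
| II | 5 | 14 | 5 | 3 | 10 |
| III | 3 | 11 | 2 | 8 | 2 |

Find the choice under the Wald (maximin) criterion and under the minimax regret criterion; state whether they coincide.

Row minima: I=7, II=3, III=2
Best worst-case = 7 → I.
Column bests: State 1=12, State 2=14, State 3=7, State 4=10, State 5=11.
I regrets: 0, 0, 0, 0, 0 → max 0
II regrets: 7, 0, 2, 7, 1 → max 7
III regrets: 9, 3, 5, 2, 9 → max 9
Smallest max regret = 0 → I.

maximin → I; minimax regret → I (agree)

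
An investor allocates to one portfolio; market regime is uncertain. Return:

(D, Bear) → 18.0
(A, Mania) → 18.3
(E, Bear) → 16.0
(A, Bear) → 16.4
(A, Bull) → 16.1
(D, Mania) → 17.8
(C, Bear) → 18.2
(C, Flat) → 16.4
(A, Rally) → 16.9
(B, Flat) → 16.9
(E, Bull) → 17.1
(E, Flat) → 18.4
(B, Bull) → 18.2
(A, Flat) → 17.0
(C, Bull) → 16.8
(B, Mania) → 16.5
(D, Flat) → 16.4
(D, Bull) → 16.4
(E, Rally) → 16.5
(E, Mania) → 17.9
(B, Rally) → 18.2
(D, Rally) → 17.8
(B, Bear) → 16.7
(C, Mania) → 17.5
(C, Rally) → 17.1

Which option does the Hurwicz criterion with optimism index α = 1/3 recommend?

A: 1/3·18.3 + 2/3·16.1 = 101/6
B: 1/3·18.2 + 2/3·16.5 = 256/15
C: 1/3·18.2 + 2/3·16.4 = 17
D: 1/3·18.0 + 2/3·16.4 = 254/15
E: 1/3·18.4 + 2/3·16.0 = 16.8
Highest Hurwicz score = 256/15 → B.

B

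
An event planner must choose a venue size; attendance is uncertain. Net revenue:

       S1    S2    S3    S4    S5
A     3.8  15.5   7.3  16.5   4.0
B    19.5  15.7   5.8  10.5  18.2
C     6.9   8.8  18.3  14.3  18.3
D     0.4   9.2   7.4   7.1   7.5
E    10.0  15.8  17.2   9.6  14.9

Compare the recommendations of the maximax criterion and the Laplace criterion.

Row maxima: A=16.5, B=19.5, C=18.3, D=9.2, E=17.2
Best best-case = 19.5 → B.
Row averages: A=9.42, B=13.94, C=13.32, D=6.32, E=13.5
Highest average = 13.94 → B.

maximax → B; laplace → B (agree)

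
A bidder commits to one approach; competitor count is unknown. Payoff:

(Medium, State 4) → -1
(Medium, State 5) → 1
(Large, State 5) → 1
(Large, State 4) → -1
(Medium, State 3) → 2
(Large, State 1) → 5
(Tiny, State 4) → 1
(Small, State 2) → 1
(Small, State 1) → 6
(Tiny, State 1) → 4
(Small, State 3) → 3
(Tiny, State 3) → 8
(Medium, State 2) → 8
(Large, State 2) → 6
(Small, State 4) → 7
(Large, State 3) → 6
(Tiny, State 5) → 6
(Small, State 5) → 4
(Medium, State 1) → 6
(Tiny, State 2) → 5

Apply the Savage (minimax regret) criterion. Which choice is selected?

Column bests: State 1=6, State 2=8, State 3=8, State 4=7, State 5=6.
Tiny regrets: 2, 3, 0, 6, 0 → max 6
Small regrets: 0, 7, 5, 0, 2 → max 7
Medium regrets: 0, 0, 6, 8, 5 → max 8
Large regrets: 1, 2, 2, 8, 5 → max 8
Smallest max regret = 6 → Tiny.

Tiny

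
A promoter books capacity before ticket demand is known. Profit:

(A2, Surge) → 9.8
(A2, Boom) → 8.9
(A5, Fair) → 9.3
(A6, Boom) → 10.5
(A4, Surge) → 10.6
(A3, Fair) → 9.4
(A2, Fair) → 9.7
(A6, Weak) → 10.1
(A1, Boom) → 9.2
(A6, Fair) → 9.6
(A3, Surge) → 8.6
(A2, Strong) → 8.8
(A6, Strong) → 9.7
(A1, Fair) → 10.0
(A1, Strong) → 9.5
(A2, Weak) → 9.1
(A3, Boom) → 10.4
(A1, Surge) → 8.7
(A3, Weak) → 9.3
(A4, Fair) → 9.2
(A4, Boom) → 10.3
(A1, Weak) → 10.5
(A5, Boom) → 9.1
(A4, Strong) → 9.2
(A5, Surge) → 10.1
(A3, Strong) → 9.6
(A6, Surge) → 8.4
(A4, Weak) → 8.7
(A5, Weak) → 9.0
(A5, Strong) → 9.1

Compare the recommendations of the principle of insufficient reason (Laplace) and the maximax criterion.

Row averages: A1=9.58, A2=9.26, A3=9.46, A4=9.6, A5=9.32, A6=9.66
Highest average = 9.66 → A6.
Row maxima: A1=10.5, A2=9.8, A3=10.4, A4=10.6, A5=10.1, A6=10.5
Best best-case = 10.6 → A4.

laplace → A6; maximax → A4 (disagree)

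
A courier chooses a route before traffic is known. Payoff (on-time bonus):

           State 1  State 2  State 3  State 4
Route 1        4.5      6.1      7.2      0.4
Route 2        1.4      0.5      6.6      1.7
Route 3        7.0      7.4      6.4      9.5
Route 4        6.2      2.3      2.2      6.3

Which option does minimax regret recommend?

Route 3

Column bests: State 1=7.0, State 2=7.4, State 3=7.2, State 4=9.5.
Route 1 regrets: 2.5, 1.3, 0.0, 9.1 → max 9.1
Route 2 regrets: 5.6, 6.9, 0.6, 7.8 → max 7.8
Route 3 regrets: 0.0, 0.0, 0.8, 0.0 → max 0.8
Route 4 regrets: 0.8, 5.1, 5.0, 3.2 → max 5.1
Smallest max regret = 0.8 → Route 3.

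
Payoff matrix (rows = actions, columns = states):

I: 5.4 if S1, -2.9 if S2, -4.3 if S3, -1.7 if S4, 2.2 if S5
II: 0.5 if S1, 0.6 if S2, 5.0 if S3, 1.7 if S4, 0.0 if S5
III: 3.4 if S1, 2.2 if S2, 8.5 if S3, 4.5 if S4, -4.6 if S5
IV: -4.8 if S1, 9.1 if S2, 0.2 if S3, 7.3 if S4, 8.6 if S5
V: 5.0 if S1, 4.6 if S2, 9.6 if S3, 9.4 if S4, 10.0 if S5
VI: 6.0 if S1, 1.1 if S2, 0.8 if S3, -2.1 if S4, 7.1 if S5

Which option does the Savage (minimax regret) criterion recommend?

Column bests: S1=6.0, S2=9.1, S3=9.6, S4=9.4, S5=10.0.
I regrets: 0.6, 12.0, 13.9, 11.1, 7.8 → max 13.9
II regrets: 5.5, 8.5, 4.6, 7.7, 10.0 → max 10.0
III regrets: 2.6, 6.9, 1.1, 4.9, 14.6 → max 14.6
IV regrets: 10.8, 0.0, 9.4, 2.1, 1.4 → max 10.8
V regrets: 1.0, 4.5, 0.0, 0.0, 0.0 → max 4.5
VI regrets: 0.0, 8.0, 8.8, 11.5, 2.9 → max 11.5
Smallest max regret = 4.5 → V.

V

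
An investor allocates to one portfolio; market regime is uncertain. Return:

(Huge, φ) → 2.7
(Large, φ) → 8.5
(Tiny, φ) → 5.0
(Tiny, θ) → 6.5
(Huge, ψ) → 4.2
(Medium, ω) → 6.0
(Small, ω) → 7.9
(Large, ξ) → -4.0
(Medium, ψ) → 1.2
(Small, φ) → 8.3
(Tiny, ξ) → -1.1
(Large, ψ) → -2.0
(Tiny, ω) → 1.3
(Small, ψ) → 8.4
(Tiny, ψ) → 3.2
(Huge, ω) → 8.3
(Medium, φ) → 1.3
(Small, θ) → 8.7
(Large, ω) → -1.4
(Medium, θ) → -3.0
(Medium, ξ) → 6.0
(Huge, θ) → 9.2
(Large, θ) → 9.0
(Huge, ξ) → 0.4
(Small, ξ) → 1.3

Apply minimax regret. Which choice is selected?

Small

Column bests: θ=9.2, φ=8.5, ψ=8.4, ω=8.3, ξ=6.0.
Tiny regrets: 2.7, 3.5, 5.2, 7.0, 7.1 → max 7.1
Small regrets: 0.5, 0.2, 0.0, 0.4, 4.7 → max 4.7
Medium regrets: 12.2, 7.2, 7.2, 2.3, 0.0 → max 12.2
Large regrets: 0.2, 0.0, 10.4, 9.7, 10.0 → max 10.4
Huge regrets: 0.0, 5.8, 4.2, 0.0, 5.6 → max 5.8
Smallest max regret = 4.7 → Small.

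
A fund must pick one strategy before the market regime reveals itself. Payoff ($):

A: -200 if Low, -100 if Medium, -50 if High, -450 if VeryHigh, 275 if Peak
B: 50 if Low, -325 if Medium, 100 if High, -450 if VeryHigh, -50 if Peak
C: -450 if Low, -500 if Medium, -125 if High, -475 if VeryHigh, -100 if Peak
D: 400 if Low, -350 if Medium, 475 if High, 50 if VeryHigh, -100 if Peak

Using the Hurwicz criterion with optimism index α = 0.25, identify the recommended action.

A: 0.25·275 + 0.75·(-450) = -268.75
B: 0.25·100 + 0.75·(-450) = -312.5
C: 0.25·(-100) + 0.75·(-500) = -400
D: 0.25·475 + 0.75·(-350) = -143.75
Highest Hurwicz score = -143.75 → D.

D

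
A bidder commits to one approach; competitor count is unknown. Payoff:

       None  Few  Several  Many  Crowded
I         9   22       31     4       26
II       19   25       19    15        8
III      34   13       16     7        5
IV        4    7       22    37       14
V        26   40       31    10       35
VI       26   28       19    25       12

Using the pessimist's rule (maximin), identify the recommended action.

Row minima: I=4, II=8, III=5, IV=4, V=10, VI=12
Best worst-case = 12 → VI.

VI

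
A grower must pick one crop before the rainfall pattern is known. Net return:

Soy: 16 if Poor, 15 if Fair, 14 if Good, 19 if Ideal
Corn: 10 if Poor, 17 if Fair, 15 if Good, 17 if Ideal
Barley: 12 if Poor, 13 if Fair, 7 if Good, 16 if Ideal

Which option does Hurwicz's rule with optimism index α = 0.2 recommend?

Soy: 0.2·19 + 0.8·14 = 15
Corn: 0.2·17 + 0.8·10 = 11.4
Barley: 0.2·16 + 0.8·7 = 8.8
Highest Hurwicz score = 15 → Soy.

Soy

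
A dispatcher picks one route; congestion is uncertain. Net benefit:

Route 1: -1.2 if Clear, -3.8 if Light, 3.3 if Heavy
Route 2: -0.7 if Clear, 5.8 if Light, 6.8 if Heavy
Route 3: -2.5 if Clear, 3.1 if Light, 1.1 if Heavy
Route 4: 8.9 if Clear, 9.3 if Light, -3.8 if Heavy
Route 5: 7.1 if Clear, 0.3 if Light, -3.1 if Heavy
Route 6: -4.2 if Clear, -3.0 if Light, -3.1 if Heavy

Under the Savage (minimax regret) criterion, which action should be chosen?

Column bests: Clear=8.9, Light=9.3, Heavy=6.8.
Route 1 regrets: 10.1, 13.1, 3.5 → max 13.1
Route 2 regrets: 9.6, 3.5, 0.0 → max 9.6
Route 3 regrets: 11.4, 6.2, 5.7 → max 11.4
Route 4 regrets: 0.0, 0.0, 10.6 → max 10.6
Route 5 regrets: 1.8, 9.0, 9.9 → max 9.9
Route 6 regrets: 13.1, 12.3, 9.9 → max 13.1
Smallest max regret = 9.6 → Route 2.

Route 2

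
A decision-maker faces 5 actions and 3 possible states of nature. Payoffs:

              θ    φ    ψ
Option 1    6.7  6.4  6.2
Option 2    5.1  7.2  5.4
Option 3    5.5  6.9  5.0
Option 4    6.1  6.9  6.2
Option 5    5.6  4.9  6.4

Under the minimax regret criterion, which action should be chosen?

Option 4

Column bests: θ=6.7, φ=7.2, ψ=6.4.
Option 1 regrets: 0.0, 0.8, 0.2 → max 0.8
Option 2 regrets: 1.6, 0.0, 1.0 → max 1.6
Option 3 regrets: 1.2, 0.3, 1.4 → max 1.4
Option 4 regrets: 0.6, 0.3, 0.2 → max 0.6
Option 5 regrets: 1.1, 2.3, 0.0 → max 2.3
Smallest max regret = 0.6 → Option 4.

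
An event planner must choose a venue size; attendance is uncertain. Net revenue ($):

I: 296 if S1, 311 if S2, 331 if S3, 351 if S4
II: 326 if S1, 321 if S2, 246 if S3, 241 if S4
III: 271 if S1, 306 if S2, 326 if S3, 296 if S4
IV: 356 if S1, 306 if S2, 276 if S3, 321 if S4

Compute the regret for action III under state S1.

Best payoff under S1 is 356.
Regret = 356 − 271 = 85.

85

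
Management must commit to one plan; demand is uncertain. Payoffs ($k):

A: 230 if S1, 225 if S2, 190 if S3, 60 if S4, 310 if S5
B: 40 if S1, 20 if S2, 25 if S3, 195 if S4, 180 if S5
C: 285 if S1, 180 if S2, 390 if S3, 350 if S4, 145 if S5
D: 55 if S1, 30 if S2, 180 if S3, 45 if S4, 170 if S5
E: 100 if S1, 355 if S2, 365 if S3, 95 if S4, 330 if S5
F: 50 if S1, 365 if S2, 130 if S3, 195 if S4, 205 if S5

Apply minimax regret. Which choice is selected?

Column bests: S1=285, S2=365, S3=390, S4=350, S5=330.
A regrets: 55, 140, 200, 290, 20 → max 290
B regrets: 245, 345, 365, 155, 150 → max 365
C regrets: 0, 185, 0, 0, 185 → max 185
D regrets: 230, 335, 210, 305, 160 → max 335
E regrets: 185, 10, 25, 255, 0 → max 255
F regrets: 235, 0, 260, 155, 125 → max 260
Smallest max regret = 185 → C.

C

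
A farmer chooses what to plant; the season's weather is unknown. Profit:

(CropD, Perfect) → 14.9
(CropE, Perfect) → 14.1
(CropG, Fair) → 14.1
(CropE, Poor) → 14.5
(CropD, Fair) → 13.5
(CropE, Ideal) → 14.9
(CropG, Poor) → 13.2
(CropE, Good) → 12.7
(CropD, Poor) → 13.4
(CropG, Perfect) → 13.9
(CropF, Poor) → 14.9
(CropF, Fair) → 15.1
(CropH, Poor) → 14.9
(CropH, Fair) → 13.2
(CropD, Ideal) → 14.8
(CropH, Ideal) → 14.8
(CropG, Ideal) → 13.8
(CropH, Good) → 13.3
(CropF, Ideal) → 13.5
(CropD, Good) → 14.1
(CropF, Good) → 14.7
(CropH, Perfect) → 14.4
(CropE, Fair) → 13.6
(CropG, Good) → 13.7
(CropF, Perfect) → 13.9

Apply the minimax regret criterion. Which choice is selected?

CropF

Column bests: Poor=14.9, Fair=15.1, Good=14.7, Ideal=14.9, Perfect=14.9.
CropG regrets: 1.7, 1.0, 1.0, 1.1, 1.0 → max 1.7
CropD regrets: 1.5, 1.6, 0.6, 0.1, 0.0 → max 1.6
CropF regrets: 0.0, 0.0, 0.0, 1.4, 1.0 → max 1.4
CropE regrets: 0.4, 1.5, 2.0, 0.0, 0.8 → max 2.0
CropH regrets: 0.0, 1.9, 1.4, 0.1, 0.5 → max 1.9
Smallest max regret = 1.4 → CropF.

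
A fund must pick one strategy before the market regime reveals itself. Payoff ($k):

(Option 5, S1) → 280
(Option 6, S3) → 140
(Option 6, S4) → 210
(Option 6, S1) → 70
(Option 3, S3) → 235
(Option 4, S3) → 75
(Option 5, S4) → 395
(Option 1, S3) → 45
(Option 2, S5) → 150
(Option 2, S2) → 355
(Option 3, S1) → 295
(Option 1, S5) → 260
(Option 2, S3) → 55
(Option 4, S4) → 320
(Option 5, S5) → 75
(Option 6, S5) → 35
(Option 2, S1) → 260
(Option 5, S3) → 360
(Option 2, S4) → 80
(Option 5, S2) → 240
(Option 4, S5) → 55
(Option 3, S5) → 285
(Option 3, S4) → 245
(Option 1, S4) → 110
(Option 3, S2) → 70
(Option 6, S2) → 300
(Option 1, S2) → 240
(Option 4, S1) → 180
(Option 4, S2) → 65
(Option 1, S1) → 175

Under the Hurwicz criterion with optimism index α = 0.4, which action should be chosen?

Option 1: 0.4·260 + 0.6·45 = 131
Option 2: 0.4·355 + 0.6·55 = 175
Option 3: 0.4·295 + 0.6·70 = 160
Option 4: 0.4·320 + 0.6·55 = 161
Option 5: 0.4·395 + 0.6·75 = 203
Option 6: 0.4·300 + 0.6·35 = 141
Highest Hurwicz score = 203 → Option 5.

Option 5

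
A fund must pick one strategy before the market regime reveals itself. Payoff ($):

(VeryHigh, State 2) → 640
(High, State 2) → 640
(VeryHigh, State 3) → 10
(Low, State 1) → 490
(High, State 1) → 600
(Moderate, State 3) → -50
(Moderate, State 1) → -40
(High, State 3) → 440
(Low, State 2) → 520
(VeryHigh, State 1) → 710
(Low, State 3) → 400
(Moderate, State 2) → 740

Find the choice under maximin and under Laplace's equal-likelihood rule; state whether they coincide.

Row minima: Low=400, Moderate=-50, High=440, VeryHigh=10
Best worst-case = 440 → High.
Row averages: Low=470, Moderate=650/3, High=560, VeryHigh=1360/3
Highest average = 560 → High.

maximin → High; laplace → High (agree)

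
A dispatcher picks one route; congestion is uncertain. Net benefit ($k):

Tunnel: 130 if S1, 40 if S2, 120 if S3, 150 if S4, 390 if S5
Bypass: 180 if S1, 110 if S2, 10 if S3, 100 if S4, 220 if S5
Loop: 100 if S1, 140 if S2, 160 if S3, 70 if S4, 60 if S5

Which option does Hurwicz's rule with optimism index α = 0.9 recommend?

Tunnel

Tunnel: 0.9·390 + 0.1·40 = 355
Bypass: 0.9·220 + 0.1·10 = 199
Loop: 0.9·160 + 0.1·60 = 150
Highest Hurwicz score = 355 → Tunnel.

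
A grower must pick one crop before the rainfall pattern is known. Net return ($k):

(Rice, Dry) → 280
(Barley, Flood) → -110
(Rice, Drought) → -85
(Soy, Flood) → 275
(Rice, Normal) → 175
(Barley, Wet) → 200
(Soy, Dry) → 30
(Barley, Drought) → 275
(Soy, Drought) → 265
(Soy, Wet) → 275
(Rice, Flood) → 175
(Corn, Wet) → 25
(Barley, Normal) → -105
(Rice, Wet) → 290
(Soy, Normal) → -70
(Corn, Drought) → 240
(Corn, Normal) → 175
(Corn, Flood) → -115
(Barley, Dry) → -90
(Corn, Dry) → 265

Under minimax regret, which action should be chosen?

Soy

Column bests: Drought=275, Dry=280, Normal=175, Wet=290, Flood=275.
Corn regrets: 35, 15, 0, 265, 390 → max 390
Barley regrets: 0, 370, 280, 90, 385 → max 385
Rice regrets: 360, 0, 0, 0, 100 → max 360
Soy regrets: 10, 250, 245, 15, 0 → max 250
Smallest max regret = 250 → Soy.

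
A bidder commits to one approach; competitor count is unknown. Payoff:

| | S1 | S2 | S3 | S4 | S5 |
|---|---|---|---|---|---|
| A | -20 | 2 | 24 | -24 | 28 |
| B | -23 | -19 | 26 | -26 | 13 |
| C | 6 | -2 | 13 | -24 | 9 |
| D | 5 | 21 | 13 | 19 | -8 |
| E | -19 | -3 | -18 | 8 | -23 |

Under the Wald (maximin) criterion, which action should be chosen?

D

Row minima: A=-24, B=-26, C=-24, D=-8, E=-23
Best worst-case = -8 → D.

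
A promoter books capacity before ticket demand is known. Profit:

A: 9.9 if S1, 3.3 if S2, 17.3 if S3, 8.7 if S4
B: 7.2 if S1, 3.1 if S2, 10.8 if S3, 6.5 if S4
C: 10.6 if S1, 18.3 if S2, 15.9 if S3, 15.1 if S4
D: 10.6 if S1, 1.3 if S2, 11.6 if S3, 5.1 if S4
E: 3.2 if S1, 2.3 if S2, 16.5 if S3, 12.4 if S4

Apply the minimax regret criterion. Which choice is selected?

C

Column bests: S1=10.6, S2=18.3, S3=17.3, S4=15.1.
A regrets: 0.7, 15.0, 0.0, 6.4 → max 15.0
B regrets: 3.4, 15.2, 6.5, 8.6 → max 15.2
C regrets: 0.0, 0.0, 1.4, 0.0 → max 1.4
D regrets: 0.0, 17.0, 5.7, 10.0 → max 17.0
E regrets: 7.4, 16.0, 0.8, 2.7 → max 16.0
Smallest max regret = 1.4 → C.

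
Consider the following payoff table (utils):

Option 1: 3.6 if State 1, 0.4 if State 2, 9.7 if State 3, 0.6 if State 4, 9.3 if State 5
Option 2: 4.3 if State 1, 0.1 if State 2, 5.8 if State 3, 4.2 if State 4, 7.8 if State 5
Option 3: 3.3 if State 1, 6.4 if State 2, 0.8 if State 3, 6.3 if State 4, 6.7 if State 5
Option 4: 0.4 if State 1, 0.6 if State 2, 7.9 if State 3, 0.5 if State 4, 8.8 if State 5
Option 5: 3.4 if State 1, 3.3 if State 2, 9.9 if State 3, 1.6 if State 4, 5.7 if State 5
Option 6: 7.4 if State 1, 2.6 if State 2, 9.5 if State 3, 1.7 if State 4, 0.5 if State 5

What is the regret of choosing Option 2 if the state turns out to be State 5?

1.5

Best payoff under State 5 is 9.3.
Regret = 9.3 − 7.8 = 1.5.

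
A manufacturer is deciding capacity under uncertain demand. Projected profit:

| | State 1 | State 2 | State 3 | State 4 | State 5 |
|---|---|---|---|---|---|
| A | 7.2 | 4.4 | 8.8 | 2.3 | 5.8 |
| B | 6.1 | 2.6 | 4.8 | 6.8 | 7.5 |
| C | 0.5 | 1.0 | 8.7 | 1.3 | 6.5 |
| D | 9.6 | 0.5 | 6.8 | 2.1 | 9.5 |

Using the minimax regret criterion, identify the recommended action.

Column bests: State 1=9.6, State 2=4.4, State 3=8.8, State 4=6.8, State 5=9.5.
A regrets: 2.4, 0.0, 0.0, 4.5, 3.7 → max 4.5
B regrets: 3.5, 1.8, 4.0, 0.0, 2.0 → max 4.0
C regrets: 9.1, 3.4, 0.1, 5.5, 3.0 → max 9.1
D regrets: 0.0, 3.9, 2.0, 4.7, 0.0 → max 4.7
Smallest max regret = 4.0 → B.

B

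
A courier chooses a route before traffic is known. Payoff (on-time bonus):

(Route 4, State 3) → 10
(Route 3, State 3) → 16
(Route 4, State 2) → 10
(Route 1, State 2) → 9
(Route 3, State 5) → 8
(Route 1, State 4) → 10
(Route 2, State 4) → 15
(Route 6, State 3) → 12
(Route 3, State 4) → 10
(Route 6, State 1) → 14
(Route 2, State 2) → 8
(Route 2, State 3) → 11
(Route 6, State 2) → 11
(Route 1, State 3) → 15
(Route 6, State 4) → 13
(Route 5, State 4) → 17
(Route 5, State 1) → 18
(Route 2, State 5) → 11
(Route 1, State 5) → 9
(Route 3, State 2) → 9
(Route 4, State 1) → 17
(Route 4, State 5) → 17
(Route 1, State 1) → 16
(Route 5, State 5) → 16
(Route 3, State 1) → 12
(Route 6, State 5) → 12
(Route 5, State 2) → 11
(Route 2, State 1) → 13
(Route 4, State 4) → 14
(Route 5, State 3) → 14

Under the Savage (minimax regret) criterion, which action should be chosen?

Route 5

Column bests: State 1=18, State 2=11, State 3=16, State 4=17, State 5=17.
Route 1 regrets: 2, 2, 1, 7, 8 → max 8
Route 2 regrets: 5, 3, 5, 2, 6 → max 6
Route 3 regrets: 6, 2, 0, 7, 9 → max 9
Route 4 regrets: 1, 1, 6, 3, 0 → max 6
Route 5 regrets: 0, 0, 2, 0, 1 → max 2
Route 6 regrets: 4, 0, 4, 4, 5 → max 5
Smallest max regret = 2 → Route 5.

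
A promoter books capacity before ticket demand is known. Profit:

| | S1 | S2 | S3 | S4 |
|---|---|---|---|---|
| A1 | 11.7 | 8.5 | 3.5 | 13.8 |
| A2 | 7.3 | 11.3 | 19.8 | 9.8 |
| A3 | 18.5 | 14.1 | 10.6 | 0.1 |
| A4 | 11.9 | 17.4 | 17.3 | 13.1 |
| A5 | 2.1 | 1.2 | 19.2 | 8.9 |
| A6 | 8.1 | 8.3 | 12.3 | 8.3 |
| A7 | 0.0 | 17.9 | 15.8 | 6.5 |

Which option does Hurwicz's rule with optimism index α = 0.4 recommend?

A1: 0.4·13.8 + 0.6·3.5 = 7.62
A2: 0.4·19.8 + 0.6·7.3 = 12.3
A3: 0.4·18.5 + 0.6·0.1 = 7.46
A4: 0.4·17.4 + 0.6·11.9 = 14.1
A5: 0.4·19.2 + 0.6·1.2 = 8.4
A6: 0.4·12.3 + 0.6·8.1 = 9.78
A7: 0.4·17.9 + 0.6·0.0 = 7.16
Highest Hurwicz score = 14.1 → A4.

A4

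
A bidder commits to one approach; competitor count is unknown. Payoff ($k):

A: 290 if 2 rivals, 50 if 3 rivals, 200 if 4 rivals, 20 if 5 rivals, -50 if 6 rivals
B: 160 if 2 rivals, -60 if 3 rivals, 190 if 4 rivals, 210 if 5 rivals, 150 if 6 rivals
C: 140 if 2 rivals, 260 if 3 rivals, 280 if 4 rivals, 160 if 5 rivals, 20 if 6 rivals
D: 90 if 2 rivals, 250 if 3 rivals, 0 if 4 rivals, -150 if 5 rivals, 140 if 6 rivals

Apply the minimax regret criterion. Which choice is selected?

Column bests: 2 rivals=290, 3 rivals=260, 4 rivals=280, 5 rivals=210, 6 rivals=150.
A regrets: 0, 210, 80, 190, 200 → max 210
B regrets: 130, 320, 90, 0, 0 → max 320
C regrets: 150, 0, 0, 50, 130 → max 150
D regrets: 200, 10, 280, 360, 10 → max 360
Smallest max regret = 150 → C.

C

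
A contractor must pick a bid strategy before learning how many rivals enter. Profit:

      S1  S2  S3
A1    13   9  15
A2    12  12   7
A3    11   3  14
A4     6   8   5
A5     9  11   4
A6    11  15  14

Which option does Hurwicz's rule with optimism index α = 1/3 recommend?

A1: 1/3·15 + 2/3·9 = 11
A2: 1/3·12 + 2/3·7 = 26/3
A3: 1/3·14 + 2/3·3 = 20/3
A4: 1/3·8 + 2/3·5 = 6
A5: 1/3·11 + 2/3·4 = 19/3
A6: 1/3·15 + 2/3·11 = 37/3
Highest Hurwicz score = 37/3 → A6.

A6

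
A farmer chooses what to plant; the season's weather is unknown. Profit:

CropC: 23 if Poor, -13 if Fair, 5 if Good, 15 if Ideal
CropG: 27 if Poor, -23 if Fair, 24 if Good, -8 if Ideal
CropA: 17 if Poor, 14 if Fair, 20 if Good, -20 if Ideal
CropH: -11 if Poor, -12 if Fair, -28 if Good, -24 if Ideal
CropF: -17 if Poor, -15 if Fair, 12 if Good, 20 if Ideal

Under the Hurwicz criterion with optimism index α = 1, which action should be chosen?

CropG

CropC: 1·23 + 0·(-13) = 23
CropG: 1·27 + 0·(-23) = 27
CropA: 1·20 + 0·(-20) = 20
CropH: 1·(-11) + 0·(-28) = -11
CropF: 1·20 + 0·(-17) = 20
Highest Hurwicz score = 27 → CropG.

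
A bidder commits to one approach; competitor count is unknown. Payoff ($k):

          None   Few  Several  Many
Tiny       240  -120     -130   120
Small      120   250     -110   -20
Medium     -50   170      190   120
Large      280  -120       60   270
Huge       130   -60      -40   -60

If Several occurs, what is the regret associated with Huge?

Best payoff under Several is 190.
Regret = 190 − (-40) = 230.

230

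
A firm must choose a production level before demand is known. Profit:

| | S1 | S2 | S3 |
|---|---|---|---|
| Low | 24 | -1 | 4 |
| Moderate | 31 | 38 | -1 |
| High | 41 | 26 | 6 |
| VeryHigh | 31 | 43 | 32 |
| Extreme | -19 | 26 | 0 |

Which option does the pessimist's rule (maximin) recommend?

VeryHigh

Row minima: Low=-1, Moderate=-1, High=6, VeryHigh=31, Extreme=-19
Best worst-case = 31 → VeryHigh.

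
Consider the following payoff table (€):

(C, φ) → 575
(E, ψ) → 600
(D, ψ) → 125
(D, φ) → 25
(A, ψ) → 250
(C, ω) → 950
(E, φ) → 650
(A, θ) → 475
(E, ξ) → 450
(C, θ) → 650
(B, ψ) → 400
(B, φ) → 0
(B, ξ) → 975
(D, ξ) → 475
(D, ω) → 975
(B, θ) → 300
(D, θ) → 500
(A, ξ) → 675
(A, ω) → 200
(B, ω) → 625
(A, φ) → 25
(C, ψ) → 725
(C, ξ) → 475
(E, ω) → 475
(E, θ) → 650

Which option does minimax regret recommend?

C

Column bests: θ=650, φ=650, ψ=725, ω=975, ξ=975.
A regrets: 175, 625, 475, 775, 300 → max 775
B regrets: 350, 650, 325, 350, 0 → max 650
C regrets: 0, 75, 0, 25, 500 → max 500
D regrets: 150, 625, 600, 0, 500 → max 625
E regrets: 0, 0, 125, 500, 525 → max 525
Smallest max regret = 500 → C.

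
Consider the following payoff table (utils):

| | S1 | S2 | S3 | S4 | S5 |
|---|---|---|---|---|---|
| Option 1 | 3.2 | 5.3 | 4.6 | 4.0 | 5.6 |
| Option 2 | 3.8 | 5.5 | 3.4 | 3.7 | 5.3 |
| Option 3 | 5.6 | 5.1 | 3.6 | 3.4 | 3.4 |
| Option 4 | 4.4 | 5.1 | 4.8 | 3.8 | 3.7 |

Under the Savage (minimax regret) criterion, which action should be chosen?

Option 2

Column bests: S1=5.6, S2=5.5, S3=4.8, S4=4.0, S5=5.6.
Option 1 regrets: 2.4, 0.2, 0.2, 0.0, 0.0 → max 2.4
Option 2 regrets: 1.8, 0.0, 1.4, 0.3, 0.3 → max 1.8
Option 3 regrets: 0.0, 0.4, 1.2, 0.6, 2.2 → max 2.2
Option 4 regrets: 1.2, 0.4, 0.0, 0.2, 1.9 → max 1.9
Smallest max regret = 1.8 → Option 2.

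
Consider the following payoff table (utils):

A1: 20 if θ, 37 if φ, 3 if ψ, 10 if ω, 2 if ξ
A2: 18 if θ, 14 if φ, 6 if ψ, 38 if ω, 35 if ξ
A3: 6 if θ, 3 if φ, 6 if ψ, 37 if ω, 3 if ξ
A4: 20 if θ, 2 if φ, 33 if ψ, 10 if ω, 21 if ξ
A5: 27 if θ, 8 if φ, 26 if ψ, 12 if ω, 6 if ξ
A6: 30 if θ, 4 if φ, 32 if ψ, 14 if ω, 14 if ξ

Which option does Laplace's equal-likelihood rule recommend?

A2

Row averages: A1=14.4, A2=22.2, A3=11, A4=17.2, A5=15.8, A6=18.8
Highest average = 22.2 → A2.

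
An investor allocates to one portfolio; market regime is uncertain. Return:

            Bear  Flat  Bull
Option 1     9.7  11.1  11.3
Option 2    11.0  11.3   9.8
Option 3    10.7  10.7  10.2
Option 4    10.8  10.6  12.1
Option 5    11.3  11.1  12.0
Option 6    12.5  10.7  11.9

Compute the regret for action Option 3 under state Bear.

1.8

Best payoff under Bear is 12.5.
Regret = 12.5 − 10.7 = 1.8.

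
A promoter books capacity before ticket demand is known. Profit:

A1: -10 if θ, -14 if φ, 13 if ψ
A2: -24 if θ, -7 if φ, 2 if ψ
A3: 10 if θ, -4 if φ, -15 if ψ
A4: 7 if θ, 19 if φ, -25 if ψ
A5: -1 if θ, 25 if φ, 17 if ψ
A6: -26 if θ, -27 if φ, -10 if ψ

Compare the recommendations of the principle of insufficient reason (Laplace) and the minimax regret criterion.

laplace → A5; minimax regret → A5 (agree)

Row averages: A1=-11/3, A2=-29/3, A3=-3, A4=1/3, A5=41/3, A6=-21
Highest average = 41/3 → A5.
Column bests: θ=10, φ=25, ψ=17.
A1 regrets: 20, 39, 4 → max 39
A2 regrets: 34, 32, 15 → max 34
A3 regrets: 0, 29, 32 → max 32
A4 regrets: 3, 6, 42 → max 42
A5 regrets: 11, 0, 0 → max 11
A6 regrets: 36, 52, 27 → max 52
Smallest max regret = 11 → A5.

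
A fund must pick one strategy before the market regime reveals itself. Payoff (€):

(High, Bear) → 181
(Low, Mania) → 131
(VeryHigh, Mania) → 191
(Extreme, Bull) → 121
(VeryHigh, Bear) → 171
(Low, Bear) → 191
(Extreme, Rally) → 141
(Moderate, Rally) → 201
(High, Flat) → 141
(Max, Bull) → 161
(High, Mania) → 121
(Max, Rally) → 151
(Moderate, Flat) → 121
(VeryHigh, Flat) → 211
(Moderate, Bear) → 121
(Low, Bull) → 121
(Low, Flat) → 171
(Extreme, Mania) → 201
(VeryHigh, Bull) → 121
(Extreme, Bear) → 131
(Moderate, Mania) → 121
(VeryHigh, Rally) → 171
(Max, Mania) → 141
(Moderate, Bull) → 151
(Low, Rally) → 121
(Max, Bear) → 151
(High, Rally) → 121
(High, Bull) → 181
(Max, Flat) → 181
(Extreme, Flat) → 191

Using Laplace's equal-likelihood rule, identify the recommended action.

Row averages: Low=147, Moderate=143, High=149, VeryHigh=173, Extreme=157, Max=157
Highest average = 173 → VeryHigh.

VeryHigh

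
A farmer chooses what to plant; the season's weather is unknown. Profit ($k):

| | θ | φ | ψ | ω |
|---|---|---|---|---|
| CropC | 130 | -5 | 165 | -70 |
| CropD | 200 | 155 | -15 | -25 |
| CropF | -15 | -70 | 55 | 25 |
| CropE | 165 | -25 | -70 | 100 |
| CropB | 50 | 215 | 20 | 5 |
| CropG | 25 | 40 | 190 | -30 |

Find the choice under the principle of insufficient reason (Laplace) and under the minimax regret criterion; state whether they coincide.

Row averages: CropC=55, CropD=78.75, CropF=-1.25, CropE=42.5, CropB=72.5, CropG=56.25
Highest average = 78.75 → CropD.
Column bests: θ=200, φ=215, ψ=190, ω=100.
CropC regrets: 70, 220, 25, 170 → max 220
CropD regrets: 0, 60, 205, 125 → max 205
CropF regrets: 215, 285, 135, 75 → max 285
CropE regrets: 35, 240, 260, 0 → max 260
CropB regrets: 150, 0, 170, 95 → max 170
CropG regrets: 175, 175, 0, 130 → max 175
Smallest max regret = 170 → CropB.

laplace → CropD; minimax regret → CropB (disagree)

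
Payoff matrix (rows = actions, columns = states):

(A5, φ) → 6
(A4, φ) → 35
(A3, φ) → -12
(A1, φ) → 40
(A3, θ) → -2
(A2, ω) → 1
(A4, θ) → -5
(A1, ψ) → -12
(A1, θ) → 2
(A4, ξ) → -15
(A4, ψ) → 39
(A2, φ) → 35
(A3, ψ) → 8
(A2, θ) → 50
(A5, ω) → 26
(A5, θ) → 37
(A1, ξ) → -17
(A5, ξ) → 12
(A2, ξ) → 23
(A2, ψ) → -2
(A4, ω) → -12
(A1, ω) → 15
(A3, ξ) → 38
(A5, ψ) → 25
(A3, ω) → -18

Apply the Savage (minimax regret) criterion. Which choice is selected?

Column bests: θ=50, φ=40, ψ=39, ω=26, ξ=38.
A1 regrets: 48, 0, 51, 11, 55 → max 55
A2 regrets: 0, 5, 41, 25, 15 → max 41
A3 regrets: 52, 52, 31, 44, 0 → max 52
A4 regrets: 55, 5, 0, 38, 53 → max 55
A5 regrets: 13, 34, 14, 0, 26 → max 34
Smallest max regret = 34 → A5.

A5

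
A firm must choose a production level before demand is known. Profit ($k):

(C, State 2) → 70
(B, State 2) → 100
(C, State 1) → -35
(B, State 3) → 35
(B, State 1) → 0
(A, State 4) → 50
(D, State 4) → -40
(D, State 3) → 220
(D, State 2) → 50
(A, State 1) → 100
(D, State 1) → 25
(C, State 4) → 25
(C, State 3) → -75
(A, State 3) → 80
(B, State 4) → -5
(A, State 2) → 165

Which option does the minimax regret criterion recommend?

Column bests: State 1=100, State 2=165, State 3=220, State 4=50.
A regrets: 0, 0, 140, 0 → max 140
B regrets: 100, 65, 185, 55 → max 185
C regrets: 135, 95, 295, 25 → max 295
D regrets: 75, 115, 0, 90 → max 115
Smallest max regret = 115 → D.

D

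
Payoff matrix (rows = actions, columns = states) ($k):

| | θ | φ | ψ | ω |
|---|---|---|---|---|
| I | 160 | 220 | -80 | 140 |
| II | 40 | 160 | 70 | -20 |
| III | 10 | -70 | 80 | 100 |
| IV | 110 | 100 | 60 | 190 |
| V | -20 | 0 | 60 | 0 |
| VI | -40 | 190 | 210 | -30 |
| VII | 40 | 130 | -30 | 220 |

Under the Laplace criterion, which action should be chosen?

IV

Row averages: I=110, II=62.5, III=30, IV=115, V=10, VI=82.5, VII=90
Highest average = 115 → IV.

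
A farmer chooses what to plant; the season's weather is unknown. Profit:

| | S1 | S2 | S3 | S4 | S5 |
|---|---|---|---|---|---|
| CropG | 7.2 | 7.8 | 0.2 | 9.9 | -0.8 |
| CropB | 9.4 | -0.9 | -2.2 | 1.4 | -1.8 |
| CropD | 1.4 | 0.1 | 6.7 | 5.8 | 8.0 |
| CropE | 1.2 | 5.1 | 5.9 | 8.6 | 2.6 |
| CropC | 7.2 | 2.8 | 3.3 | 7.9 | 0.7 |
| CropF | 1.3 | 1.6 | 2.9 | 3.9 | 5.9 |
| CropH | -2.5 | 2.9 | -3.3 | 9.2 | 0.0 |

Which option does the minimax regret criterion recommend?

Column bests: S1=9.4, S2=7.8, S3=6.7, S4=9.9, S5=8.0.
CropG regrets: 2.2, 0.0, 6.5, 0.0, 8.8 → max 8.8
CropB regrets: 0.0, 8.7, 8.9, 8.5, 9.8 → max 9.8
CropD regrets: 8.0, 7.7, 0.0, 4.1, 0.0 → max 8.0
CropE regrets: 8.2, 2.7, 0.8, 1.3, 5.4 → max 8.2
CropC regrets: 2.2, 5.0, 3.4, 2.0, 7.3 → max 7.3
CropF regrets: 8.1, 6.2, 3.8, 6.0, 2.1 → max 8.1
CropH regrets: 11.9, 4.9, 10.0, 0.7, 8.0 → max 11.9
Smallest max regret = 7.3 → CropC.

CropC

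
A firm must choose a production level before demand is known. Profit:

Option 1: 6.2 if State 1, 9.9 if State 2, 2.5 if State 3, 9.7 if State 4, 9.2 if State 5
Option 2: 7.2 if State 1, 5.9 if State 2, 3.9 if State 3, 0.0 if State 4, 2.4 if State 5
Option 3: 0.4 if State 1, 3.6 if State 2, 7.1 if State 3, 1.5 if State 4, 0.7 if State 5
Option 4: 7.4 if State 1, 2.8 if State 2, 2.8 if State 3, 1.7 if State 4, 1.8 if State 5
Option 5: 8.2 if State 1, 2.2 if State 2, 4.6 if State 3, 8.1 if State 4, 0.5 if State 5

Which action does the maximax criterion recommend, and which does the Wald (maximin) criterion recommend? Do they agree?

Row maxima: Option 1=9.9, Option 2=7.2, Option 3=7.1, Option 4=7.4, Option 5=8.2
Best best-case = 9.9 → Option 1.
Row minima: Option 1=2.5, Option 2=0.0, Option 3=0.4, Option 4=1.7, Option 5=0.5
Best worst-case = 2.5 → Option 1.

maximax → Option 1; maximin → Option 1 (agree)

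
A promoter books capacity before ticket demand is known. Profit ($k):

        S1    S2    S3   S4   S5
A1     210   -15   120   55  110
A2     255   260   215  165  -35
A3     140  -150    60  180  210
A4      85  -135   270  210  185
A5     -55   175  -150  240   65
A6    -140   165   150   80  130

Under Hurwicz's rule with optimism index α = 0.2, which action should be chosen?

A1

A1: 0.2·210 + 0.8·(-15) = 30
A2: 0.2·260 + 0.8·(-35) = 24
A3: 0.2·210 + 0.8·(-150) = -78
A4: 0.2·270 + 0.8·(-135) = -54
A5: 0.2·240 + 0.8·(-150) = -72
A6: 0.2·165 + 0.8·(-140) = -79
Highest Hurwicz score = 30 → A1.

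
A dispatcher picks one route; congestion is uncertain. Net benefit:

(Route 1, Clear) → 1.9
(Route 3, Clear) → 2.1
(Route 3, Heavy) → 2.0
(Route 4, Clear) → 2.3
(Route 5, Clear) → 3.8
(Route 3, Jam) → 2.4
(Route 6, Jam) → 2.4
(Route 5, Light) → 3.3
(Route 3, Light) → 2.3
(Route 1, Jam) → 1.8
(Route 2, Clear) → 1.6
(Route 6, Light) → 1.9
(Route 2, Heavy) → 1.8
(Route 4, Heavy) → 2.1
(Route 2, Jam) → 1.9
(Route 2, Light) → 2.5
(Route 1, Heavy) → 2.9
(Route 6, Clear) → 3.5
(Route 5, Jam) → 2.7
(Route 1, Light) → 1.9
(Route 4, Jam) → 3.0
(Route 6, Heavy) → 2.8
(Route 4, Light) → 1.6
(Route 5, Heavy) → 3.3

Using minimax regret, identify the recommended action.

Column bests: Clear=3.8, Light=3.3, Heavy=3.3, Jam=3.0.
Route 1 regrets: 1.9, 1.4, 0.4, 1.2 → max 1.9
Route 2 regrets: 2.2, 0.8, 1.5, 1.1 → max 2.2
Route 3 regrets: 1.7, 1.0, 1.3, 0.6 → max 1.7
Route 4 regrets: 1.5, 1.7, 1.2, 0.0 → max 1.7
Route 5 regrets: 0.0, 0.0, 0.0, 0.3 → max 0.3
Route 6 regrets: 0.3, 1.4, 0.5, 0.6 → max 1.4
Smallest max regret = 0.3 → Route 5.

Route 5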